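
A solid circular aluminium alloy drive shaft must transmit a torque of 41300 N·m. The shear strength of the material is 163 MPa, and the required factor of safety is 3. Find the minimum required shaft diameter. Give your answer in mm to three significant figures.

d = 157 mm

Allowable shear stress τ_allow = 163/3 = 54.33 MPa.
For a solid shaft τ = 16T/(πd³), so d³ = 16T/(π τ_allow) = 16×4.1300×10^7/(π×54.33) = 3.871×10^6 mm³.
d = (3.871×10^6)^(1/3) = 157.0 mm.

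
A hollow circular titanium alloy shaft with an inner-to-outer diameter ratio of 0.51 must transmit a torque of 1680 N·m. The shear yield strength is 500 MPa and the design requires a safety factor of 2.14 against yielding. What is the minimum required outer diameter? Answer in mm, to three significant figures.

d_o = 34.0 mm

τ_allow = 500/2.14 = 233.6 MPa.
For a hollow shaft τ = 16T/[πd_o³(1−k⁴)] with k = 0.51, so 1−k⁴ = 0.9323.
d_o³ = 16T/[π τ_allow (1−k⁴)] = 16×1680000/(π×233.6×0.9323) = 39280 mm³.
d_o = 33.99 mm.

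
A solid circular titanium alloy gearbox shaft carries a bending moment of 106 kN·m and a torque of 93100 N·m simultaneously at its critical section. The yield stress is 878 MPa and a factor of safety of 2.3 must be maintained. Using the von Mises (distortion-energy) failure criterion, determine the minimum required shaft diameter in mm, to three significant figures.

d = 153 mm

σ_allow = σ_y/n = 878/2.3 = 381.7 MPa.
For a solid shaft σ_b = 32M/(πd³) and τ = 16T/(πd³), so the von Mises stress is σ' = (16/πd³)·√(4M²+3T²).
√(4M²+3T²) = √(4×(1.060×10^8)² + 3×(9.310×10^7)²) = 2.664×10^8 N·mm.
d³ = 16×2.664×10^8/(π×381.7) = 3.554×10^6 mm³.
d = 152.6 mm.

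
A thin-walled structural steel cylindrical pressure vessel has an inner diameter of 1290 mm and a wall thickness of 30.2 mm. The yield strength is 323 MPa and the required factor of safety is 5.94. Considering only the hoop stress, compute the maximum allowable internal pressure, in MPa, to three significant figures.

p_allow = 2.55 MPa

σ_allow = 323/5.94 = 54.38 MPa.
σ_h = pD/(2t) → p_allow = 2σ_allow t/D = 2×54.38×30.2/1290 = 2.546 MPa.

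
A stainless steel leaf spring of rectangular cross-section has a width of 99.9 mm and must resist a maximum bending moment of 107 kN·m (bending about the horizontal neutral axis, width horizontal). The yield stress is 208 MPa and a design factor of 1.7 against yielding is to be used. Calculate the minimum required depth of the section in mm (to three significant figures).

h = 229 mm

σ_allow = 208/1.7 = 122.4 MPa.
For a rectangular section σ = 6M/(bh²), so h² = 6M/(b σ_allow) = 6×1.0700×10^8/(99.9×122.4) = 52520 mm².
h = 229.2 mm.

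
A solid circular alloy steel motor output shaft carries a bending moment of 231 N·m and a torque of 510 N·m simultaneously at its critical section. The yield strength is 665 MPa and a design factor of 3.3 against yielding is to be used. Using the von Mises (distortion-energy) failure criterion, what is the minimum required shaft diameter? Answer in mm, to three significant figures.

d = 29.3 mm

σ_allow = σ_y/n = 665/3.3 = 201.5 MPa.
For a solid shaft σ_b = 32M/(πd³) and τ = 16T/(πd³), so the von Mises stress is σ' = (16/πd³)·√(4M²+3T²).
√(4M²+3T²) = √(4×(231000)² + 3×(510000)²) = 996900 N·mm.
d³ = 16×996900/(π×201.5) = 25190 mm³.
d = 29.32 mm.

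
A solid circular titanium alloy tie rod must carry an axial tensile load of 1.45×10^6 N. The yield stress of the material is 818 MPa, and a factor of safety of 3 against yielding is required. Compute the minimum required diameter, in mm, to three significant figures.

Allowable stress σ_allow = 818/3 = 272.7 MPa.
Required area A = F/σ_allow = 1450000/272.7 = 5318 mm².
A = πd²/4 → d = √(4A/π) = 82.29 mm.

d = 82.3 mm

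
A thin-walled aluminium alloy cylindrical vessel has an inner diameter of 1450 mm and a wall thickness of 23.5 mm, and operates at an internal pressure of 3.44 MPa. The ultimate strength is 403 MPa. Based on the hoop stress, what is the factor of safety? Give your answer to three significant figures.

n = 3.80

σ_h = pD/(2t) = 3.44×1450/(2×23.5) = 106.1 MPa.
n = 403/106.1 = 3.797.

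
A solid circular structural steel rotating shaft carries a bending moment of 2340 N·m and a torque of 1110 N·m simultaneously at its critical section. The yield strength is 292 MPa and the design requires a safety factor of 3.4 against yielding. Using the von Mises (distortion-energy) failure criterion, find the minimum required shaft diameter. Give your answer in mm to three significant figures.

d = 66.9 mm

σ_allow = σ_y/n = 292/3.4 = 85.88 MPa.
For a solid shaft σ_b = 32M/(πd³) and τ = 16T/(πd³), so the von Mises stress is σ' = (16/πd³)·√(4M²+3T²).
√(4M²+3T²) = √(4×(2.340×10^6)² + 3×(1.110×10^6)²) = 5.060×10^6 N·mm.
d³ = 16×5.060×10^6/(π×85.88) = 300000 mm³.
d = 66.95 mm.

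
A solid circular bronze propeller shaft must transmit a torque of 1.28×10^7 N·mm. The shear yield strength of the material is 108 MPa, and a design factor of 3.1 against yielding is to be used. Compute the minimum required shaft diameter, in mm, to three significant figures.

d = 123 mm

Allowable shear stress τ_allow = 108/3.1 = 34.84 MPa.
For a solid shaft τ = 16T/(πd³), so d³ = 16T/(π τ_allow) = 16×1.2800×10^7/(π×34.84) = 1.871×10^6 mm³.
d = (1.871×10^6)^(1/3) = 123.2 mm.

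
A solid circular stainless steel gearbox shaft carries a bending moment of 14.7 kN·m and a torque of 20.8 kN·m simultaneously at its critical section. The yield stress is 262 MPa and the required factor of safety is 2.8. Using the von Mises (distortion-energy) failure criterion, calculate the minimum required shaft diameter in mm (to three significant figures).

d = 136 mm

σ_allow = σ_y/n = 262/2.8 = 93.57 MPa.
For a solid shaft σ_b = 32M/(πd³) and τ = 16T/(πd³), so the von Mises stress is σ' = (16/πd³)·√(4M²+3T²).
√(4M²+3T²) = √(4×(1.470×10^7)² + 3×(2.080×10^7)²) = 4.650×10^7 N·mm.
d³ = 16×4.650×10^7/(π×93.57) = 2.531×10^6 mm³.
d = 136.3 mm.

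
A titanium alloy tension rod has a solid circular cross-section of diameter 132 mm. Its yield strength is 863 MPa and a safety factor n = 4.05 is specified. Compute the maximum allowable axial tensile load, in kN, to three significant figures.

F_allow = 2920 kN

σ_allow = 863/4.05 = 213.1 MPa.
A = πd²/4 = π×132²/4 = 13680 mm².
F_allow = σ_allow × A = 213.1×13680 = 2.916×10^6 N.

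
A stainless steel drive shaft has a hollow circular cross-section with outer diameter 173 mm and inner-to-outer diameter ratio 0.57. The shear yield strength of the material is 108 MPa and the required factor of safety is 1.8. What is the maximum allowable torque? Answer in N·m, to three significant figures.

T_allow = 54600 N·m

τ_allow = 108/1.8 = 60.00 MPa.
For a hollow shaft T_allow = τ_allow·πd_o³(1−k⁴)/16 with 1−k⁴ = 0.8944, so πd_o³(1−k⁴)/16 = 909300 mm³.
T_allow = 60.00×909300 = 5.456×10^7 N·mm = 54560 N·m.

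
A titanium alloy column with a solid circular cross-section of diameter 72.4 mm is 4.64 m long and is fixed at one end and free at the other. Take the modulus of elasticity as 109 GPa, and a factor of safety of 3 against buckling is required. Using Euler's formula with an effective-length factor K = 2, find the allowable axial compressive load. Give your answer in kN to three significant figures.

I = πd⁴/64 = π×72.4⁴/64 = 1.349×10^6 mm⁴.
Effective length L_e = KL = 2×4.64 m = 9280 mm.
Euler critical load P_cr = π²EI/L_e² = π²×109000×1.349×10^6/9280² = 16850 N.
P_allow = P_cr/n = 16850/3 = 5616 N.

P_allow = 5.62 kN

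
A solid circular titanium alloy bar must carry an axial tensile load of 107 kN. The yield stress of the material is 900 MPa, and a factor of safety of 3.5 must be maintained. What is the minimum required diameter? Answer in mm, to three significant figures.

d = 23.0 mm

Allowable stress σ_allow = 900/3.5 = 257.1 MPa.
Required area A = F/σ_allow = 107000/257.1 = 416.1 mm².
A = πd²/4 → d = √(4A/π) = 23.02 mm.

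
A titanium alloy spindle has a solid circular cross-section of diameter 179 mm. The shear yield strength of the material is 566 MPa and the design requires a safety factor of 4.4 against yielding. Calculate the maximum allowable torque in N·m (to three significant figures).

τ_allow = 566/4.4 = 128.6 MPa.
For a solid shaft T_allow = τ_allow·πd³/16; πd³/16 = π×179³/16 = 1.126×10^6 mm³.
T_allow = 128.6×1.126×10^6 = 1.449×10^8 N·mm = 144900 N·m.

T_allow = 1.45×10^5 N·m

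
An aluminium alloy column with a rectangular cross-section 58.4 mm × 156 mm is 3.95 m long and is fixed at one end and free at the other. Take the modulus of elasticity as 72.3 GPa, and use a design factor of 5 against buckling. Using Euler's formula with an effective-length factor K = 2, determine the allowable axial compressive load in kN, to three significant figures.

P_allow = 5.92 kN

Buckling occurs about the weak axis: I_min = h·b³/12 = 156×58.4³/12 = 2.589×10^6 mm⁴ (b = 58.4 mm is the smaller dimension).
Effective length L_e = KL = 2×3.95 m = 7900 mm.
Euler critical load P_cr = π²EI/L_e² = π²×72300×2.589×10^6/7900² = 29610 N.
P_allow = P_cr/n = 29610/5 = 5921 N.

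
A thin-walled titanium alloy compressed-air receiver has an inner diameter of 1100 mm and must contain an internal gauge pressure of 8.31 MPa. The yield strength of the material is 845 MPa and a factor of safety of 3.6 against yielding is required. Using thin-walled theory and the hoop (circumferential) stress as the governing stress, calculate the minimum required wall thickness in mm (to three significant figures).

σ_allow = 845/3.6 = 234.7 MPa.
Hoop stress σ_h = pD/(2t), so t = pD/(2σ_allow) = 8.31×1100/(2×234.7) = 19.47 mm.

t = 19.5 mm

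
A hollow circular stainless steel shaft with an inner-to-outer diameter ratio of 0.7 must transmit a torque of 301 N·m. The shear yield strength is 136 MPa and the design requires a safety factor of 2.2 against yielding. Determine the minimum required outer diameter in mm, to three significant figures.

d_o = 32.0 mm

τ_allow = 136/2.2 = 61.82 MPa.
For a hollow shaft τ = 16T/[πd_o³(1−k⁴)] with k = 0.7, so 1−k⁴ = 0.7599.
d_o³ = 16T/[π τ_allow (1−k⁴)] = 16×301000/(π×61.82×0.7599) = 32630 mm³.
d_o = 31.96 mm.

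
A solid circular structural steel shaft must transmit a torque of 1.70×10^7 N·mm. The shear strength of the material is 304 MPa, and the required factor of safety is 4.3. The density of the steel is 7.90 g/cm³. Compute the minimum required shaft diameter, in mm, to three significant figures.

Allowable shear stress τ_allow = 304/4.3 = 70.70 MPa.
For a solid shaft τ = 16T/(πd³), so d³ = 16T/(π τ_allow) = 16×1.7000×10^7/(π×70.70) = 1.225×10^6 mm³.
d = (1.225×10^6)^(1/3) = 107.0 mm.

d = 107 mm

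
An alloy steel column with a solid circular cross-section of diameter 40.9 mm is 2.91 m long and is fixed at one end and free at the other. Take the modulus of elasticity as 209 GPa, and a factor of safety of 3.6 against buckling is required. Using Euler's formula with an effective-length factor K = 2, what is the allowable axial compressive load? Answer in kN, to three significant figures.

P_allow = 2.32 kN

I = πd⁴/64 = π×40.9⁴/64 = 137400 mm⁴.
Effective length L_e = KL = 2×2.91 m = 5820 mm.
Euler critical load P_cr = π²EI/L_e² = π²×209000×137400/5820² = 8365 N.
P_allow = P_cr/n = 8365/3.6 = 2324 N.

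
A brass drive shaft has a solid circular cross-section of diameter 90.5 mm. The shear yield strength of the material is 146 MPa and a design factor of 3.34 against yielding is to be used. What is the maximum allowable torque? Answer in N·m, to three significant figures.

T_allow = 6360 N·m

τ_allow = 146/3.34 = 43.71 MPa.
For a solid shaft T_allow = τ_allow·πd³/16; πd³/16 = π×90.5³/16 = 145500 mm³.
T_allow = 43.71×145500 = 6.362×10^6 N·mm = 6362 N·m.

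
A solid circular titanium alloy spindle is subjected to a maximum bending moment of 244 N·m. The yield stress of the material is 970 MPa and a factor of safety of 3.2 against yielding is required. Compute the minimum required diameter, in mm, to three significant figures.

d = 20.2 mm

σ_allow = 970/3.2 = 303.1 MPa.
For a solid circular section σ = 32M/(πd³), so d³ = 32M/(π σ_allow) = 32×244000/(π×303.1) = 8199 mm³.
d = 20.16 mm.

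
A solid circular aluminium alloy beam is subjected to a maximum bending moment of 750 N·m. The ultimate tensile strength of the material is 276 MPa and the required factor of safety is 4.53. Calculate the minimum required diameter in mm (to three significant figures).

d = 50.1 mm

σ_allow = 276/4.53 = 60.93 MPa.
For a solid circular section σ = 32M/(πd³), so d³ = 32M/(π σ_allow) = 32×750000/(π×60.93) = 125400 mm³.
d = 50.05 mm.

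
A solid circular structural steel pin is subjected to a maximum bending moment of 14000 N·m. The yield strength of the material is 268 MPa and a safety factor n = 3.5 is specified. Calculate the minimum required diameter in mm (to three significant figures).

σ_allow = 268/3.5 = 76.57 MPa.
For a solid circular section σ = 32M/(πd³), so d³ = 32M/(π σ_allow) = 32×1.4000×10^7/(π×76.57) = 1.862×10^6 mm³.
d = 123.0 mm.

d = 123 mm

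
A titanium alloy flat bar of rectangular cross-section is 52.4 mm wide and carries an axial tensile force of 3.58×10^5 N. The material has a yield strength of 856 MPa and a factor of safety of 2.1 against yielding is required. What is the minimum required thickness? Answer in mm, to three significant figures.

t = 16.8 mm

σ_allow = 856/2.1 = 407.6 MPa.
Required area A = F/σ_allow = 358000/407.6 = 878.3 mm².
t = A/w = 878.3/52.4 = 16.76 mm.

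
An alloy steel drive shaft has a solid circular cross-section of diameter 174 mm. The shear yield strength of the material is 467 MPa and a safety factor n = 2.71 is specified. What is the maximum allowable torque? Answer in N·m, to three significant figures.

T_allow = 1.78×10^5 N·m

τ_allow = 467/2.71 = 172.3 MPa.
For a solid shaft T_allow = τ_allow·πd³/16; πd³/16 = π×174³/16 = 1.034×10^6 mm³.
T_allow = 172.3×1.034×10^6 = 1.782×10^8 N·mm = 178200 N·m.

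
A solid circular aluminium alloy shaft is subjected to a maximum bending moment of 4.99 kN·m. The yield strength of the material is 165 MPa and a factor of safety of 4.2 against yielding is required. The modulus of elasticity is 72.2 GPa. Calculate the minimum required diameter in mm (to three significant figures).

σ_allow = 165/4.2 = 39.29 MPa.
For a solid circular section σ = 32M/(πd³), so d³ = 32M/(π σ_allow) = 32×4990000/(π×39.29) = 1.294×10^6 mm³.
d = 109.0 mm.

d = 109 mm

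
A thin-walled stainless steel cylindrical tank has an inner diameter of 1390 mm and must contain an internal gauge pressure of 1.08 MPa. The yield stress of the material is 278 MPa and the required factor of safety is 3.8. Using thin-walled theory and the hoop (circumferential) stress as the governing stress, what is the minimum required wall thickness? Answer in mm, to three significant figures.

σ_allow = 278/3.8 = 73.16 MPa.
Hoop stress σ_h = pD/(2t), so t = pD/(2σ_allow) = 1.08×1390/(2×73.16) = 10.26 mm.

t = 10.3 mm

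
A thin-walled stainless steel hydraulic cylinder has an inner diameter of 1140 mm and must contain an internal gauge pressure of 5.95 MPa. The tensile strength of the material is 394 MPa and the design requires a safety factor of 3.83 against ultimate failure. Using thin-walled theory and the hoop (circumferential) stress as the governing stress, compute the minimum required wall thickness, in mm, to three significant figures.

σ_allow = 394/3.83 = 102.9 MPa.
Hoop stress σ_h = pD/(2t), so t = pD/(2σ_allow) = 5.95×1140/(2×102.9) = 32.97 mm.

t = 33.0 mm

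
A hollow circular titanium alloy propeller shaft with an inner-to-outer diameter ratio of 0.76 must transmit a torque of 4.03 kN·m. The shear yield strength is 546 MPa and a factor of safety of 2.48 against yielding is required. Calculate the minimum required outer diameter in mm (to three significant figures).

τ_allow = 546/2.48 = 220.2 MPa.
For a hollow shaft τ = 16T/[πd_o³(1−k⁴)] with k = 0.76, so 1−k⁴ = 0.6664.
d_o³ = 16T/[π τ_allow (1−k⁴)] = 16×4030000/(π×220.2×0.6664) = 139900 mm³.
d_o = 51.91 mm.

d_o = 51.9 mm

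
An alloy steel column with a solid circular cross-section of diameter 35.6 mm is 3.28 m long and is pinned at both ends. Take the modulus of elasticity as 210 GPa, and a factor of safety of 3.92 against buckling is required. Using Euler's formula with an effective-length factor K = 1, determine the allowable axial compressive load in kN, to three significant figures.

I = πd⁴/64 = π×35.6⁴/64 = 78840 mm⁴.
Effective length L_e = KL = 1×3.28 m = 3280 mm.
Euler critical load P_cr = π²EI/L_e² = π²×210000×78840/3280² = 15190 N.
P_allow = P_cr/n = 15190/3.92 = 3875 N.

P_allow = 3.87 kN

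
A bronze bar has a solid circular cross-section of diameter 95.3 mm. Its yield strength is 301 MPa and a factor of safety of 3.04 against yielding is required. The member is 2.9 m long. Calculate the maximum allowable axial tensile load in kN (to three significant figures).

σ_allow = 301/3.04 = 99.01 MPa.
A = πd²/4 = π×95.3²/4 = 7133 mm².
F_allow = σ_allow × A = 99.01×7133 = 706300 N.

F_allow = 706 kN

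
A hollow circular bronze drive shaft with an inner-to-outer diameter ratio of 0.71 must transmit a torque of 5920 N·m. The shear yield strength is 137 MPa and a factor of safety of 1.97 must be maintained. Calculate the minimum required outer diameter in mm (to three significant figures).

τ_allow = 137/1.97 = 69.54 MPa.
For a hollow shaft τ = 16T/[πd_o³(1−k⁴)] with k = 0.71, so 1−k⁴ = 0.7459.
d_o³ = 16T/[π τ_allow (1−k⁴)] = 16×5920000/(π×69.54×0.7459) = 581300 mm³.
d_o = 83.46 mm.

d_o = 83.5 mm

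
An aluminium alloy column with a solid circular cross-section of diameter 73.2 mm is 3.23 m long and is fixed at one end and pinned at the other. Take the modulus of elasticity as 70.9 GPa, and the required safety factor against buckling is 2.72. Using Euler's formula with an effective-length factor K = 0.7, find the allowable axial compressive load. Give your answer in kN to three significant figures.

I = πd⁴/64 = π×73.2⁴/64 = 1.409×10^6 mm⁴.
Effective length L_e = KL = 0.7×3.23 m = 2261 mm.
Euler critical load P_cr = π²EI/L_e² = π²×70900×1.409×10^6/2261² = 192900 N.
P_allow = P_cr/n = 192900/2.72 = 70920 N.

P_allow = 70.9 kN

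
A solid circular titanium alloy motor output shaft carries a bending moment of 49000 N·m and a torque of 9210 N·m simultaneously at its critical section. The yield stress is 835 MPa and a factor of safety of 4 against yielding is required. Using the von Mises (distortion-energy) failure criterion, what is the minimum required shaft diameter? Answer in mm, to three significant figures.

σ_allow = σ_y/n = 835/4 = 208.8 MPa.
For a solid shaft σ_b = 32M/(πd³) and τ = 16T/(πd³), so the von Mises stress is σ' = (16/πd³)·√(4M²+3T²).
√(4M²+3T²) = √(4×(4.900×10^7)² + 3×(9.210×10^6)²) = 9.929×10^7 N·mm.
d³ = 16×9.929×10^7/(π×208.8) = 2.422×10^6 mm³.
d = 134.3 mm.

d = 134 mm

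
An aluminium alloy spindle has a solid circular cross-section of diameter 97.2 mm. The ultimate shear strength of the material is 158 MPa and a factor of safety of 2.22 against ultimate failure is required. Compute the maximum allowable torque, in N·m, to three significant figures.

τ_allow = 158/2.22 = 71.17 MPa.
For a solid shaft T_allow = τ_allow·πd³/16; πd³/16 = π×97.2³/16 = 180300 mm³.
T_allow = 71.17×180300 = 1.283×10^7 N·mm = 12830 N·m.

T_allow = 12800 N·m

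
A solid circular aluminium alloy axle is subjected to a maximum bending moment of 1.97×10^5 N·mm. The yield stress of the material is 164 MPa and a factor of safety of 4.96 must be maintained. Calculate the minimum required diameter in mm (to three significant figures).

d = 39.3 mm

σ_allow = 164/4.96 = 33.06 MPa.
For a solid circular section σ = 32M/(πd³), so d³ = 32M/(π σ_allow) = 32×197000/(π×33.06) = 60690 mm³.
d = 39.30 mm.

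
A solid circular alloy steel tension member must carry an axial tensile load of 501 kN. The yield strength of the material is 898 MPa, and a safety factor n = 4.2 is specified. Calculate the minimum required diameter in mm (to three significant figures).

d = 54.6 mm

Allowable stress σ_allow = 898/4.2 = 213.8 MPa.
Required area A = F/σ_allow = 501000/213.8 = 2343 mm².
A = πd²/4 → d = √(4A/π) = 54.62 mm.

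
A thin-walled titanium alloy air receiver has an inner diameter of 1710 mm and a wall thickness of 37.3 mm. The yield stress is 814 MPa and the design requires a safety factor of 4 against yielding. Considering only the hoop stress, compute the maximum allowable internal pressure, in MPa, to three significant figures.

p_allow = 8.88 MPa

σ_allow = 814/4 = 203.5 MPa.
σ_h = pD/(2t) → p_allow = 2σ_allow t/D = 2×203.5×37.3/1710 = 8.878 MPa.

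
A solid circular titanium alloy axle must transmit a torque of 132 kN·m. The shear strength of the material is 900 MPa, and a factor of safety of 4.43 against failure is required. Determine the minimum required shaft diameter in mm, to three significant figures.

Allowable shear stress τ_allow = 900/4.43 = 203.2 MPa.
For a solid shaft τ = 16T/(πd³), so d³ = 16T/(π τ_allow) = 16×1.3200×10^8/(π×203.2) = 3.309×10^6 mm³.
d = (3.309×10^6)^(1/3) = 149.0 mm.

d = 149 mm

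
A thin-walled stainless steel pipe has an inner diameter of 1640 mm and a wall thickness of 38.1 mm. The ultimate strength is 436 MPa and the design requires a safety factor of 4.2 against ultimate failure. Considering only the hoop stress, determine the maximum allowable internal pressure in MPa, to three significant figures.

p_allow = 4.82 MPa

σ_allow = 436/4.2 = 103.8 MPa.
σ_h = pD/(2t) → p_allow = 2σ_allow t/D = 2×103.8×38.1/1640 = 4.823 MPa.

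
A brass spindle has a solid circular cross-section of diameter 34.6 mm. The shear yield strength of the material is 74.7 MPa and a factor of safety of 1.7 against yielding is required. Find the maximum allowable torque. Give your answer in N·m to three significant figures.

τ_allow = 74.7/1.7 = 43.94 MPa.
For a solid shaft T_allow = τ_allow·πd³/16; πd³/16 = π×34.6³/16 = 8133 mm³.
T_allow = 43.94×8133 = 357400 N·mm = 357.4 N·m.

T_allow = 357 N·m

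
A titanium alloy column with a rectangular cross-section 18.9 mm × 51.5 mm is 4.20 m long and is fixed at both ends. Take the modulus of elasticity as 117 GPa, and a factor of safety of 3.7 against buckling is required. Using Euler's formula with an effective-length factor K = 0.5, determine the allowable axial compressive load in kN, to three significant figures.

Buckling occurs about the weak axis: I_min = h·b³/12 = 51.5×18.9³/12 = 28970 mm⁴ (b = 18.9 mm is the smaller dimension).
Effective length L_e = KL = 0.5×4.20 m = 2100 mm.
Euler critical load P_cr = π²EI/L_e² = π²×117000×28970/2100² = 7587 N.
P_allow = P_cr/n = 7587/3.7 = 2050 N.

P_allow = 2.05 kN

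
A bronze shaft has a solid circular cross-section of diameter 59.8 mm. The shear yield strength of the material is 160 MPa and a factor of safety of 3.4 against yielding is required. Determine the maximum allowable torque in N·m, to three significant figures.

τ_allow = 160/3.4 = 47.06 MPa.
For a solid shaft T_allow = τ_allow·πd³/16; πd³/16 = π×59.8³/16 = 41990 mm³.
T_allow = 47.06×41990 = 1.976×10^6 N·mm = 1976 N·m.

T_allow = 1980 N·m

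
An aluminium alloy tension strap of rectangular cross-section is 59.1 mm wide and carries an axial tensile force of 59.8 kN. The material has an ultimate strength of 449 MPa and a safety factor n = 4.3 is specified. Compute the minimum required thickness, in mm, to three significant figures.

σ_allow = 449/4.3 = 104.4 MPa.
Required area A = F/σ_allow = 59800/104.4 = 572.7 mm².
t = A/w = 572.7/59.1 = 9.690 mm.

t = 9.69 mm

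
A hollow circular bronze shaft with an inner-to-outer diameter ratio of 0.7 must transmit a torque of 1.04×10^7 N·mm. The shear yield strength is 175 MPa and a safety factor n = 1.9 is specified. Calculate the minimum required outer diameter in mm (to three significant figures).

d_o = 91.1 mm

τ_allow = 175/1.9 = 92.11 MPa.
For a hollow shaft τ = 16T/[πd_o³(1−k⁴)] with k = 0.7, so 1−k⁴ = 0.7599.
d_o³ = 16T/[π τ_allow (1−k⁴)] = 16×1.0400×10^7/(π×92.11×0.7599) = 756800 mm³.
d_o = 91.13 mm.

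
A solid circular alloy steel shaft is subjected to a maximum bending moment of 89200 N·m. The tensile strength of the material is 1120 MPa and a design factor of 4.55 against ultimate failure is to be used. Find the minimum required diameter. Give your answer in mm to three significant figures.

d = 155 mm

σ_allow = 1120/4.55 = 246.2 MPa.
For a solid circular section σ = 32M/(πd³), so d³ = 32M/(π σ_allow) = 32×8.9200×10^7/(π×246.2) = 3.691×10^6 mm³.
d = 154.5 mm.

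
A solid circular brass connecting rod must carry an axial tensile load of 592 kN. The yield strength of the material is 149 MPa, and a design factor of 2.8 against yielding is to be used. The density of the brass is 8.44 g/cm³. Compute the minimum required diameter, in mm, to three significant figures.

d = 119 mm

Allowable stress σ_allow = 149/2.8 = 53.21 MPa.
Required area A = F/σ_allow = 592000/53.21 = 11120 mm².
A = πd²/4 → d = √(4A/π) = 119.0 mm.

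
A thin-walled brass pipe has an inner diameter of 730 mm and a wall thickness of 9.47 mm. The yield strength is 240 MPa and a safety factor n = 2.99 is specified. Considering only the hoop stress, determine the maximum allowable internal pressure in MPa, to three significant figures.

p_allow = 2.08 MPa

σ_allow = 240/2.99 = 80.27 MPa.
σ_h = pD/(2t) → p_allow = 2σ_allow t/D = 2×80.27×9.47/730 = 2.083 MPa.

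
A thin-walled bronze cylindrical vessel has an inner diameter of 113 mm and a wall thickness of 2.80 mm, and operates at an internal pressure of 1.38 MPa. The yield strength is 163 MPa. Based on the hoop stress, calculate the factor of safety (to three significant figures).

σ_h = pD/(2t) = 1.38×113/(2×2.80) = 27.85 MPa.
n = 163/27.85 = 5.854.

n = 5.85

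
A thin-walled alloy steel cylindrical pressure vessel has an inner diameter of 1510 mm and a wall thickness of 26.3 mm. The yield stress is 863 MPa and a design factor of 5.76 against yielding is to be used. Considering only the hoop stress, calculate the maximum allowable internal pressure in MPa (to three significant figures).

σ_allow = 863/5.76 = 149.8 MPa.
σ_h = pD/(2t) → p_allow = 2σ_allow t/D = 2×149.8×26.3/1510 = 5.219 MPa.

p_allow = 5.22 MPa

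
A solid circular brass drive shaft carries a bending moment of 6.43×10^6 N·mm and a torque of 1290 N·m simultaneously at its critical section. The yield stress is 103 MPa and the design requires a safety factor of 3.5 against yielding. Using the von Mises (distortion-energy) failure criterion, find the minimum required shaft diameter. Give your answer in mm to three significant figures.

d = 131 mm

σ_allow = σ_y/n = 103/3.5 = 29.43 MPa.
For a solid shaft σ_b = 32M/(πd³) and τ = 16T/(πd³), so the von Mises stress is σ' = (16/πd³)·√(4M²+3T²).
√(4M²+3T²) = √(4×(6.430×10^6)² + 3×(1.290×10^6)²) = 1.305×10^7 N·mm.
d³ = 16×1.305×10^7/(π×29.43) = 2.259×10^6 mm³.
d = 131.2 mm.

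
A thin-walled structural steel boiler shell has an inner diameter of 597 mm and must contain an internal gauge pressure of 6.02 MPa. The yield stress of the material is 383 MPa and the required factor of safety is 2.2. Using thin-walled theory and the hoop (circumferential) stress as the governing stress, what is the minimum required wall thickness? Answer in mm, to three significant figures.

σ_allow = 383/2.2 = 174.1 MPa.
Hoop stress σ_h = pD/(2t), so t = pD/(2σ_allow) = 6.02×597/(2×174.1) = 10.32 mm.

t = 10.3 mm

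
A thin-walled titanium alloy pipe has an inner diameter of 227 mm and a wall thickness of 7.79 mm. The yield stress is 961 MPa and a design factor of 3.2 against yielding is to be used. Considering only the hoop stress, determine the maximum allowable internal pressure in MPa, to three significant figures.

p_allow = 20.6 MPa

σ_allow = 961/3.2 = 300.3 MPa.
σ_h = pD/(2t) → p_allow = 2σ_allow t/D = 2×300.3×7.79/227 = 20.61 MPa.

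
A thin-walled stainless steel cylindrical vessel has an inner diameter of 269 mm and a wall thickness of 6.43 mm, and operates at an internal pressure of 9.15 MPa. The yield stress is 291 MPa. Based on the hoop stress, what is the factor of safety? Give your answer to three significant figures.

n = 1.52

σ_h = pD/(2t) = 9.15×269/(2×6.43) = 191.4 MPa.
n = 291/191.4 = 1.520.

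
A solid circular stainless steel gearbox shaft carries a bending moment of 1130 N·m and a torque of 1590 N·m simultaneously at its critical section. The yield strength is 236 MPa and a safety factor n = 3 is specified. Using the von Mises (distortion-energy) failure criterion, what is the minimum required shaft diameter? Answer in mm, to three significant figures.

d = 61.3 mm

σ_allow = σ_y/n = 236/3 = 78.67 MPa.
For a solid shaft σ_b = 32M/(πd³) and τ = 16T/(πd³), so the von Mises stress is σ' = (16/πd³)·√(4M²+3T²).
√(4M²+3T²) = √(4×(1.130×10^6)² + 3×(1.590×10^6)²) = 3.563×10^6 N·mm.
d³ = 16×3.563×10^6/(π×78.67) = 230600 mm³.
d = 61.33 mm.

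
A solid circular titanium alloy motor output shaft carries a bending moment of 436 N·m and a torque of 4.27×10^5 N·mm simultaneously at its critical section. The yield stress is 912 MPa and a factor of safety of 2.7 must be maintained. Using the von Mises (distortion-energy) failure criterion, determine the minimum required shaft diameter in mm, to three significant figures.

σ_allow = σ_y/n = 912/2.7 = 337.8 MPa.
For a solid shaft σ_b = 32M/(πd³) and τ = 16T/(πd³), so the von Mises stress is σ' = (16/πd³)·√(4M²+3T²).
√(4M²+3T²) = √(4×(436000)² + 3×(427000)²) = 1.143×10^6 N·mm.
d³ = 16×1.143×10^6/(π×337.8) = 17240 mm³.
d = 25.83 mm.

d = 25.8 mm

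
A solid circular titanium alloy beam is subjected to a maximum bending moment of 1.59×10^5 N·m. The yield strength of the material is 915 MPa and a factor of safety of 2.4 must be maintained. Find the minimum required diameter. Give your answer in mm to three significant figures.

σ_allow = 915/2.4 = 381.2 MPa.
For a solid circular section σ = 32M/(πd³), so d³ = 32M/(π σ_allow) = 32×1.5900×10^8/(π×381.2) = 4.248×10^6 mm³.
d = 162.0 mm.

d = 162 mm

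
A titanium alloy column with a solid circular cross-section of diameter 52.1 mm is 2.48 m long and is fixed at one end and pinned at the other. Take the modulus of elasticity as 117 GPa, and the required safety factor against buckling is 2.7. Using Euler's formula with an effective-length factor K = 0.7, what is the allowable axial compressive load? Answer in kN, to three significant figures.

P_allow = 51.3 kN

I = πd⁴/64 = π×52.1⁴/64 = 361700 mm⁴.
Effective length L_e = KL = 0.7×2.48 m = 1736 mm.
Euler critical load P_cr = π²EI/L_e² = π²×117000×361700/1736² = 138600 N.
P_allow = P_cr/n = 138600/2.7 = 51330 N.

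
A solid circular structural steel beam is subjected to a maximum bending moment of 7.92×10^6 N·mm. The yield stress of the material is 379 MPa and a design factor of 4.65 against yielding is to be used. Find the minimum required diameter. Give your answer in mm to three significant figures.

σ_allow = 379/4.65 = 81.51 MPa.
For a solid circular section σ = 32M/(πd³), so d³ = 32M/(π σ_allow) = 32×7920000/(π×81.51) = 989800 mm³.
d = 99.66 mm.

d = 99.7 mm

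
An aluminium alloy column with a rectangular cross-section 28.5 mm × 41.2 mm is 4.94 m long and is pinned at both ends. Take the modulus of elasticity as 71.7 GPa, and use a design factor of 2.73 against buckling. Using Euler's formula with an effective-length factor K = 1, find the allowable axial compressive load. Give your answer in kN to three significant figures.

P_allow = 0.844 kN

Buckling occurs about the weak axis: I_min = h·b³/12 = 41.2×28.5³/12 = 79480 mm⁴ (b = 28.5 mm is the smaller dimension).
Effective length L_e = KL = 1×4.94 m = 4940 mm.
Euler critical load P_cr = π²EI/L_e² = π²×71700×79480/4940² = 2305 N.
P_allow = P_cr/n = 2305/2.73 = 844.2 N.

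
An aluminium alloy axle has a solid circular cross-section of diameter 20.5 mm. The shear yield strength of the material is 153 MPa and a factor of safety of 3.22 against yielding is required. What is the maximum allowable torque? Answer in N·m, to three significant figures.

τ_allow = 153/3.22 = 47.52 MPa.
For a solid shaft T_allow = τ_allow·πd³/16; πd³/16 = π×20.5³/16 = 1692 mm³.
T_allow = 47.52×1692 = 80380 N·mm = 80.38 N·m.

T_allow = 80.4 N·m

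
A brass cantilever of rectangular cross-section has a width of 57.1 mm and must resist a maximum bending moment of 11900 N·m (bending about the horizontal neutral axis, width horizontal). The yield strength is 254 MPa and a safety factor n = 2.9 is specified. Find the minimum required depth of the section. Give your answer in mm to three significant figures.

σ_allow = 254/2.9 = 87.59 MPa.
For a rectangular section σ = 6M/(bh²), so h² = 6M/(b σ_allow) = 6×1.1900×10^7/(57.1×87.59) = 14280 mm².
h = 119.5 mm.

h = 119 mm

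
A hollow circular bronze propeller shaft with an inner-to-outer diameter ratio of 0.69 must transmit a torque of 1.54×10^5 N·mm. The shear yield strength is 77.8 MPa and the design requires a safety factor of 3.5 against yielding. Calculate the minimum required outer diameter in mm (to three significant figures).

d_o = 35.7 mm

τ_allow = 77.8/3.5 = 22.23 MPa.
For a hollow shaft τ = 16T/[πd_o³(1−k⁴)] with k = 0.69, so 1−k⁴ = 0.7733.
d_o³ = 16T/[π τ_allow (1−k⁴)] = 16×154000/(π×22.23×0.7733) = 45630 mm³.
d_o = 35.73 mm.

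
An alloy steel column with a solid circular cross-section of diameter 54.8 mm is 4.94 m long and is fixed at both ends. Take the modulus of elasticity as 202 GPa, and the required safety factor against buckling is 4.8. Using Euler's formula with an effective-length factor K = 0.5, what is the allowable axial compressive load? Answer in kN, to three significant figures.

P_allow = 30.1 kN

I = πd⁴/64 = π×54.8⁴/64 = 442700 mm⁴.
Effective length L_e = KL = 0.5×4.94 m = 2470 mm.
Euler critical load P_cr = π²EI/L_e² = π²×202000×442700/2470² = 144700 N.
P_allow = P_cr/n = 144700/4.8 = 30140 N.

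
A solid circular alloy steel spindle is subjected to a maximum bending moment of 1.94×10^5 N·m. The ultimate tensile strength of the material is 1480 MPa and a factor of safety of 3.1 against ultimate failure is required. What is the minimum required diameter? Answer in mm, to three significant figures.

d = 161 mm

σ_allow = 1480/3.1 = 477.4 MPa.
For a solid circular section σ = 32M/(πd³), so d³ = 32M/(π σ_allow) = 32×1.9400×10^8/(π×477.4) = 4.139×10^6 mm³.
d = 160.6 mm.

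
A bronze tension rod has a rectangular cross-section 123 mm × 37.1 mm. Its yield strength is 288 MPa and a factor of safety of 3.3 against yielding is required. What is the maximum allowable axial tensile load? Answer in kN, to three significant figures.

σ_allow = 288/3.3 = 87.27 MPa.
A = 123×37.1 = 4563 mm².
F_allow = σ_allow × A = 87.27×4563 = 398300 N.

F_allow = 398 kN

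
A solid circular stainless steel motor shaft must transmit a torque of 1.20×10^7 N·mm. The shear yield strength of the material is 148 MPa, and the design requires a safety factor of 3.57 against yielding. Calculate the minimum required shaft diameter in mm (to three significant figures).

Allowable shear stress τ_allow = 148/3.57 = 41.46 MPa.
For a solid shaft τ = 16T/(πd³), so d³ = 16T/(π τ_allow) = 16×1.2000×10^7/(π×41.46) = 1.474×10^6 mm³.
d = (1.474×10^6)^(1/3) = 113.8 mm.

d = 114 mm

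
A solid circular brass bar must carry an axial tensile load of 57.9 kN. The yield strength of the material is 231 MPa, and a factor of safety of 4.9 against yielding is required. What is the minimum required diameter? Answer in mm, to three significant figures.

d = 39.5 mm

Allowable stress σ_allow = 231/4.9 = 47.14 MPa.
Required area A = F/σ_allow = 57900/47.14 = 1228 mm².
A = πd²/4 → d = √(4A/π) = 39.54 mm.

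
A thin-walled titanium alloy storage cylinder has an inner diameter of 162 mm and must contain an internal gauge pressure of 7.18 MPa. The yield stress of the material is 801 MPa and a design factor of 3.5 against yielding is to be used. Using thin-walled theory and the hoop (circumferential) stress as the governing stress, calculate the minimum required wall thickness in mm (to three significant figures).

σ_allow = 801/3.5 = 228.9 MPa.
Hoop stress σ_h = pD/(2t), so t = pD/(2σ_allow) = 7.18×162/(2×228.9) = 2.541 mm.

t = 2.54 mm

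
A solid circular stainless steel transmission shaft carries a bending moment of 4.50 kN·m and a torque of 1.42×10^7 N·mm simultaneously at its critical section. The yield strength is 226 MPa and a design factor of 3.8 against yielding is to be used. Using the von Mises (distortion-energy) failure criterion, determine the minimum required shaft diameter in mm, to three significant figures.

d = 131 mm

σ_allow = σ_y/n = 226/3.8 = 59.47 MPa.
For a solid shaft σ_b = 32M/(πd³) and τ = 16T/(πd³), so the von Mises stress is σ' = (16/πd³)·√(4M²+3T²).
√(4M²+3T²) = √(4×(4.500×10^6)² + 3×(1.420×10^7)²) = 2.619×10^7 N·mm.
d³ = 16×2.619×10^7/(π×59.47) = 2.243×10^6 mm³.
d = 130.9 mm.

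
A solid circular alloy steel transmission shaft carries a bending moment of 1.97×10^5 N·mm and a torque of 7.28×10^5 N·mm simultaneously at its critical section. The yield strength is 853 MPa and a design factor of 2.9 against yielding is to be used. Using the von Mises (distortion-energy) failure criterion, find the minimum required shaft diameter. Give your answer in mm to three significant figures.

d = 28.4 mm

σ_allow = σ_y/n = 853/2.9 = 294.1 MPa.
For a solid shaft σ_b = 32M/(πd³) and τ = 16T/(πd³), so the von Mises stress is σ' = (16/πd³)·√(4M²+3T²).
√(4M²+3T²) = √(4×(197000)² + 3×(728000)²) = 1.321×10^6 N·mm.
d³ = 16×1.321×10^6/(π×294.1) = 22870 mm³.
d = 28.39 mm.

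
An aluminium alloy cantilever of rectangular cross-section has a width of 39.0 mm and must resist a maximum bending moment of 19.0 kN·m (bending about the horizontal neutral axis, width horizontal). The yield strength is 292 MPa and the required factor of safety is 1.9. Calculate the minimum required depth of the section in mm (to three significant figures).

h = 138 mm

σ_allow = 292/1.9 = 153.7 MPa.
For a rectangular section σ = 6M/(bh²), so h² = 6M/(b σ_allow) = 6×1.9000×10^7/(39.0×153.7) = 19020 mm².
h = 137.9 mm.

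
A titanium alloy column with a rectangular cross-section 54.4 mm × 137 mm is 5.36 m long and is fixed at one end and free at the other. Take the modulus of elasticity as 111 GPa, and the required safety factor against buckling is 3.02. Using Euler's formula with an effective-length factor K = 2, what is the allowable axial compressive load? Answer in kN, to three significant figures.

Buckling occurs about the weak axis: I_min = h·b³/12 = 137×54.4³/12 = 1.838×10^6 mm⁴ (b = 54.4 mm is the smaller dimension).
Effective length L_e = KL = 2×5.36 m = 10720 mm.
Euler critical load P_cr = π²EI/L_e² = π²×111000×1.838×10^6/10720² = 17520 N.
P_allow = P_cr/n = 17520/3.02 = 5802 N.

P_allow = 5.80 kN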